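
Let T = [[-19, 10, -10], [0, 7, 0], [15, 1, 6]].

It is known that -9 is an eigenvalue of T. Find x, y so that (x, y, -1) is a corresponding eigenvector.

1, 0

We need (T + 9I)v = 0.
T + 9I = [[-10, 10, -10], [0, 16, 0], [15, 1, 15]].
Row 1: (-10)·x + (10)·y + (-10)·-1 = 0
Row 2: (0)·x + (16)·y + (0)·-1 = 0
Row 3: (15)·x + (1)·y + (15)·-1 = 0
Solving gives x = 1, y = 0.
Check: T·(1, 0, -1) = (-9, 0, 9) = -9·(1, 0, -1).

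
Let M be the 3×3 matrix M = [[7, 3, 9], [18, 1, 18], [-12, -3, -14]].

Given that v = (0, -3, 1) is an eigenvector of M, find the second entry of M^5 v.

9375

First find the eigenvalue: Mv = (0, 15, -5) = -5·(0, -3, 1), so λ = -5.
Then M^5 v = λ^5·v = (-5)^5·(0, -3, 1) = -3125·(0, -3, 1) = (0, 9375, -3125).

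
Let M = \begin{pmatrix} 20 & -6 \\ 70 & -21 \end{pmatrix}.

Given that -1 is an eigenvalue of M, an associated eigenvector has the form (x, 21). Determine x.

6

We need (M + 1I)v = 0.
M + 1I = [[21, -6], [70, -20]].
Row 1: (21)·x + (-6)·21 = 0
Row 2: (70)·x + (-20)·21 = 0
Solving gives x = 6.
Check: M·(6, 21) = (-6, -21) = -1·(6, 21).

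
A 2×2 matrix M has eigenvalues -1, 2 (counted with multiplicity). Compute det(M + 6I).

If M has eigenvalues -1, 2, then M + 6I has eigenvalues 5, 8.
det(M + 6I) = (5) · (8) = 40.

40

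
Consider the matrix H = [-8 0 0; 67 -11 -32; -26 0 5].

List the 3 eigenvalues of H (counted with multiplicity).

Compute the characteristic polynomial p(lambda) = det(lambda·I - H).
Cofactor expansion gives p(lambda) = lambda^3 + 14·lambda^2 - 7·lambda - 440.
Try lambda = 5: p(5) = 0, so 5 is a root.
Dividing by (lambda - 5) leaves lambda^2 + 19·lambda + 88.
The quadratic factors as (lambda + 11)·(lambda + 8).
Eigenvalues: -11, -8, 5.

-11, -8, 5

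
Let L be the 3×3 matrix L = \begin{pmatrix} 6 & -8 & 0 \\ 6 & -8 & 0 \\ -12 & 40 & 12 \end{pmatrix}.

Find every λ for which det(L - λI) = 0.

The characteristic polynomial is p(lambda) = det(lambda·I - L).
Expanding the 3×3 determinant: p(lambda) = lambda^3 - 10·lambda^2 - 24·lambda.
Rational-root test: lambda = 12 gives p(12) = 0.
Factor out (lambda - 12): p(lambda) = (lambda - 12)·(lambda^2 + 2·lambda).
The quadratic factors as (lambda + 2)·lambda.
Eigenvalues: -2, 0, 12.

-2, 0, 12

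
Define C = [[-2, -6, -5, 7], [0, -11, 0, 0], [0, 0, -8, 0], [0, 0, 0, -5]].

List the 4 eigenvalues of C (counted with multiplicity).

C is upper triangular, so its eigenvalues are the diagonal entries.
Diagonal: -2, -11, -8, -5.

-11, -8, -5, -2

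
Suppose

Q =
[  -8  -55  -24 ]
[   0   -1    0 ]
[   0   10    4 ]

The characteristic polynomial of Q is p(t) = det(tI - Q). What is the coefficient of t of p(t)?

-28

p(t) = t^3 + 5t^2 - 28t - 32.
The coefficient of t is -28.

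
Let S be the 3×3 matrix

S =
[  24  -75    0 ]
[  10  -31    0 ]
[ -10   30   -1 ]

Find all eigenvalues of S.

The characteristic polynomial is p(lambda) = det(lambda·I - S).
Expanding along the first row, p(lambda) = lambda^3 + 8·lambda^2 + 13·lambda + 6.
Rational-root test: lambda = -1 gives p(-1) = 0.
Factor out (lambda + 1): p(lambda) = (lambda + 1)·(lambda^2 + 7·lambda + 6).
The quadratic factors as (lambda + 6)·(lambda + 1).
Eigenvalues: -6, -1, -1.

-6, -1, -1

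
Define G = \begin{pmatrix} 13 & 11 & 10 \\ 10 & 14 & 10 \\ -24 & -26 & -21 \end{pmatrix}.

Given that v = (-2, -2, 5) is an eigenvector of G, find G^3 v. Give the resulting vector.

First find the eigenvalue: Gv = (2, 2, -5) = -1·(-2, -2, 5), so λ = -1.
Then G^3 v = λ^3·v = (-1)^3·(-2, -2, 5) = -1·(-2, -2, 5) = (2, 2, -5).

(2, 2, -5)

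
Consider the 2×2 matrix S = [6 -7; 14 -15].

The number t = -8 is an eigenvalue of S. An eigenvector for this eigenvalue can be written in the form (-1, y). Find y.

-2

We need (S + 8I)v = 0.
S + 8I = [[14, -7], [14, -7]].
Row 1: (14)·-1 + (-7)·y = 0
Row 2: (14)·-1 + (-7)·y = 0
Solving gives y = -2.
Check: S·(-1, -2) = (8, 16) = -8·(-1, -2).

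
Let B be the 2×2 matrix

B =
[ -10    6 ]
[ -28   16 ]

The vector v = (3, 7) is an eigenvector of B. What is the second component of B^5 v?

First find the eigenvalue: Bv = (12, 28) = 4·(3, 7), so λ = 4.
Then B^5 v = λ^5·v = 4^5·(3, 7) = 1024·(3, 7) = (3072, 7168).

7168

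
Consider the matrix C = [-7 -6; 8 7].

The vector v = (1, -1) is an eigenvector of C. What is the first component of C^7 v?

First find the eigenvalue: Cv = (-1, 1) = -1·(1, -1), so λ = -1.
Then C^7 v = λ^7·v = (-1)^7·(1, -1) = -1·(1, -1) = (-1, 1).

-1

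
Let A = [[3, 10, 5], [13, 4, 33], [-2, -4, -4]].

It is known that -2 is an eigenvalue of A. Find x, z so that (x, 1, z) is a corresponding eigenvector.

-3, 1

We need (A + 2I)v = 0.
A + 2I = [[5, 10, 5], [13, 6, 33], [-2, -4, -2]].
Row 1: (5)·x + (10)·1 + (5)·z = 0
Row 2: (13)·x + (6)·1 + (33)·z = 0
Row 3: (-2)·x + (-4)·1 + (-2)·z = 0
Solving gives x = -3, z = 1.
Check: A·(-3, 1, 1) = (6, -2, -2) = -2·(-3, 1, 1).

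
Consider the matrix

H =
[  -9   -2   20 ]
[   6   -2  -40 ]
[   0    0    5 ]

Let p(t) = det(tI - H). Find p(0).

-150

p(0) = det(0·I − H) = det(−H) = (−1)^3·det(H).
det(H) = 150, so p(0) = -150.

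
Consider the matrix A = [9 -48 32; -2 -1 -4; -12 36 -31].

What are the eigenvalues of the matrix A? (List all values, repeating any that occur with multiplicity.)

-9, -7, -7

Compute the characteristic polynomial p(λ) = det(λI - A).
Expanding the 3×3 determinant: p(λ) = λ^3 + 23λ^2 + 175λ + 441.
Rational-root test: λ = -7 gives p(-7) = 0.
Factor out (λ + 7): p(λ) = (λ + 7)·(λ^2 + 16λ + 63).
The quadratic factors as (λ + 9)·(λ + 7).
Eigenvalues: -9, -7, -7.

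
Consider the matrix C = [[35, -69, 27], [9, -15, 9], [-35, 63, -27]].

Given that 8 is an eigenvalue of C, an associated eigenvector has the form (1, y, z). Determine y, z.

We need (C - 8I)v = 0.
C - 8I = [[27, -69, 27], [9, -23, 9], [-35, 63, -35]].
Row 1: (27)·1 + (-69)·y + (27)·z = 0
Row 2: (9)·1 + (-23)·y + (9)·z = 0
Row 3: (-35)·1 + (63)·y + (-35)·z = 0
Solving gives y = 0, z = -1.
Check: C·(1, 0, -1) = (8, 0, -8) = 8·(1, 0, -1).

0, -1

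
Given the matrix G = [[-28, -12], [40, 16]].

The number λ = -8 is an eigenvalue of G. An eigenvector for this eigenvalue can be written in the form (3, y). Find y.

We need (G + 8I)v = 0.
G + 8I = [[-20, -12], [40, 24]].
Row 1: (-20)·3 + (-12)·y = 0
Row 2: (40)·3 + (24)·y = 0
Solving gives y = -5.
Check: G·(3, -5) = (-24, 40) = -8·(3, -5).

-5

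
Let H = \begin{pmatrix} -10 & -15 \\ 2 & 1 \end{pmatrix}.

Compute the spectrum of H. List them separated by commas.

det(H - λI) = (-10 - λ)(1 - λ) - (-15)·(2) = λ^2 + 9λ + 20.
This factors as (λ + 5)·(λ + 4) = 0.
Eigenvalues: -5, -4.

-5, -4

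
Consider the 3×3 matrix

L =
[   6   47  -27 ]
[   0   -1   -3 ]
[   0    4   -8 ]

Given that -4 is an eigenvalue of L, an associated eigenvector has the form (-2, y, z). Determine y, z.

1, 1

We need (L + 4I)v = 0.
L + 4I = [[10, 47, -27], [0, 3, -3], [0, 4, -4]].
Row 1: (10)·-2 + (47)·y + (-27)·z = 0
Row 2: (0)·-2 + (3)·y + (-3)·z = 0
Row 3: (0)·-2 + (4)·y + (-4)·z = 0
Solving gives y = 1, z = 1.
Check: L·(-2, 1, 1) = (8, -4, -4) = -4·(-2, 1, 1).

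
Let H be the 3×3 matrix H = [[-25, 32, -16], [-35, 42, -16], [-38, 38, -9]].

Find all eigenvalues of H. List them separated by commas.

-9, 7, 10

The characteristic polynomial is p(lambda) = det(lambda·I - H).
Cofactor expansion gives p(lambda) = lambda^3 - 8·lambda^2 - 83·lambda + 630.
Try lambda = 7: p(7) = 0, so 7 is a root.
Dividing by (lambda - 7) leaves lambda^2 - lambda - 90.
The quadratic factors as (lambda + 9)·(lambda - 10).
Eigenvalues: -9, 7, 10.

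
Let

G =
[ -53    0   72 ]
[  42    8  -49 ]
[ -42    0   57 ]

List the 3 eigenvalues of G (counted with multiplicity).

1, 3, 8

Set up det(λI - G) = 0.
Expanding along the first row, p(λ) = λ^3 - 12λ^2 + 35λ - 24.
Rational-root test: λ = 3 gives p(3) = 0.
Dividing by (λ - 3) leaves λ^2 - 9λ + 8.
The quadratic factors as (λ - 1)·(λ - 8).
Eigenvalues: 1, 3, 8.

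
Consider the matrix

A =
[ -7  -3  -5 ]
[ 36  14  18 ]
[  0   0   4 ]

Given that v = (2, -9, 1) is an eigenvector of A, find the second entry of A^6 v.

-36864

First find the eigenvalue: Av = (8, -36, 4) = 4·(2, -9, 1), so λ = 4.
Then A^6 v = λ^6·v = 4^6·(2, -9, 1) = 4096·(2, -9, 1) = (8192, -36864, 4096).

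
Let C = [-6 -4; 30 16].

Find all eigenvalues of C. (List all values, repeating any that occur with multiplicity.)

det(C - sI) = (-6 - s)(16 - s) - (-4)·(30) = s^2 - 10s + 24.
This factors as (s - 4)·(s - 6) = 0.
Eigenvalues: 4, 6.

4, 6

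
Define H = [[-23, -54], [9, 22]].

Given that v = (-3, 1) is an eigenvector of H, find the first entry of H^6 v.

-46875

First find the eigenvalue: Hv = (15, -5) = -5·(-3, 1), so λ = -5.
Then H^6 v = λ^6·v = (-5)^6·(-3, 1) = 15625·(-3, 1) = (-46875, 15625).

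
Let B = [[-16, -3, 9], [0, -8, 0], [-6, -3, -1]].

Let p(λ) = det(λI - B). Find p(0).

p(0) = det(0·I − B) = det(−B) = (−1)^3·det(B).
det(B) = -560, so p(0) = 560.

560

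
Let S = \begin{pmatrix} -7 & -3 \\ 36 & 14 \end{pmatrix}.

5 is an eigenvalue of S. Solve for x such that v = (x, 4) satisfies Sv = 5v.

We need (S - 5I)v = 0.
S - 5I = [[-12, -3], [36, 9]].
Row 1: (-12)·x + (-3)·4 = 0
Row 2: (36)·x + (9)·4 = 0
Solving gives x = -1.
Check: S·(-1, 4) = (-5, 20) = 5·(-1, 4).

-1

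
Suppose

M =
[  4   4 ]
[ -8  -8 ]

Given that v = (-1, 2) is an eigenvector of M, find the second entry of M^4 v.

First find the eigenvalue: Mv = (4, -8) = -4·(-1, 2), so λ = -4.
Then M^4 v = λ^4·v = (-4)^4·(-1, 2) = 256·(-1, 2) = (-256, 512).

512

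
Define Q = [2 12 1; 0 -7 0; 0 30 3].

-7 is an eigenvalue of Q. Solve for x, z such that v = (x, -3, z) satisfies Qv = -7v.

We need (Q + 7I)v = 0.
Q + 7I = [[9, 12, 1], [0, 0, 0], [0, 30, 10]].
Row 1: (9)·x + (12)·-3 + (1)·z = 0
Row 2: (0)·x + (0)·-3 + (0)·z = 0
Row 3: (0)·x + (30)·-3 + (10)·z = 0
Solving gives x = 3, z = 9.
Check: Q·(3, -3, 9) = (-21, 21, -63) = -7·(3, -3, 9).

3, 9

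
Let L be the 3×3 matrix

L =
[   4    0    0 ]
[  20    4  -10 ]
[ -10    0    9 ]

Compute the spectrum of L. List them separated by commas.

4, 4, 9

Compute the characteristic polynomial p(t) = det(tI - L).
Expanding the 3×3 determinant: p(t) = t^3 - 17t^2 + 88t - 144.
Since p(9) = 0, t = 9 is a root.
Dividing by (t - 9) leaves t^2 - 8t + 16.
The quadratic factor is (t - 4)^2.
Eigenvalues: 4, 4, 9.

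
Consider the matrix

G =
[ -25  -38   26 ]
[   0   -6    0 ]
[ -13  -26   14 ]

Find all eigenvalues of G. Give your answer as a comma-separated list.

-12, -6, 1

Set up det(tI - G) = 0.
Cofactor expansion gives p(t) = t^3 + 17t^2 + 54t - 72.
Rational-root test: t = -12 gives p(-12) = 0.
Dividing by (t + 12) leaves t^2 + 5t - 6.
The quadratic factors as (t + 6)·(t - 1).
Eigenvalues: -12, -6, 1.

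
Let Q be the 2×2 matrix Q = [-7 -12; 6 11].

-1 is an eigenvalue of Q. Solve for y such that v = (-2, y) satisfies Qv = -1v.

We need (Q + 1I)v = 0.
Q + 1I = [[-6, -12], [6, 12]].
Row 1: (-6)·-2 + (-12)·y = 0
Row 2: (6)·-2 + (12)·y = 0
Solving gives y = 1.
Check: Q·(-2, 1) = (2, -1) = -1·(-2, 1).

1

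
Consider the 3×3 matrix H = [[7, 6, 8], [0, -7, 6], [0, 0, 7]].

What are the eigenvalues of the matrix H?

-7, 7, 7

H is upper triangular, so its eigenvalues are the diagonal entries.
Diagonal: 7, -7, 7.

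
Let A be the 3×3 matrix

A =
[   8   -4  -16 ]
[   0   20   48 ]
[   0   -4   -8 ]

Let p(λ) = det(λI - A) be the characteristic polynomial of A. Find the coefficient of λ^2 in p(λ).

-20

The coefficient of λ^2 of det(λI - A) is −trace(A).
trace(A) = (8) + (20) + (-8) = 20, so the coefficient is -20.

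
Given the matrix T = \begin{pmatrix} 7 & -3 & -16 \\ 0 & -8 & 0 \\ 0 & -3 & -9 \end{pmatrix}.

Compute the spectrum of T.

Set up det(μI - T) = 0.
Cofactor expansion gives p(μ) = μ^3 + 10μ^2 - 47μ - 504.
Try μ = 7: p(7) = 0, so 7 is a root.
Dividing by (μ - 7) leaves μ^2 + 17μ + 72.
The quadratic factors as (μ + 9)·(μ + 8).
Eigenvalues: -9, -8, 7.

-9, -8, 7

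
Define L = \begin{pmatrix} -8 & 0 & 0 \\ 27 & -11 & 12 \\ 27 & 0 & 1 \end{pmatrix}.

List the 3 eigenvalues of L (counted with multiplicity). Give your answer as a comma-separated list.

-11, -8, 1

Compute the characteristic polynomial p(r) = det(rI - L).
Cofactor expansion gives p(r) = r^3 + 18r^2 + 69r - 88.
Rational-root test: r = 1 gives p(1) = 0.
Factor out (r - 1): p(r) = (r - 1)·(r^2 + 19r + 88).
The quadratic factors as (r + 11)·(r + 8).
Eigenvalues: -11, -8, 1.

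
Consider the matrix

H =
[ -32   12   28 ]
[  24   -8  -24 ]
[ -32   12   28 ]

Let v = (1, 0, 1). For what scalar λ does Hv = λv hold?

-4

Compute Hv: H·(1, 0, 1) = (-4, 0, -4).
Since Hv = λv, compare component 1: -4 = λ·1, so λ = -4.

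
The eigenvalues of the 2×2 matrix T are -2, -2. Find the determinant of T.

det(T) is the product of the eigenvalues: (-2) · (-2) = 4.

4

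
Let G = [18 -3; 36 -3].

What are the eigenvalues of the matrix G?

6, 9

det(G - sI) = (18 - s)(-3 - s) - (-3)·(36) = s^2 - 15s + 54.
This factors as (s - 6)·(s - 9) = 0.
Eigenvalues: 6, 9.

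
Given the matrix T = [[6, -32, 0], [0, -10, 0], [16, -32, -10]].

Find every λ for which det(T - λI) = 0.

-10, -10, 6

The characteristic polynomial is p(s) = det(sI - T).
Cofactor expansion gives p(s) = s^3 + 14s^2 - 20s - 600.
Rational-root test: s = -10 gives p(-10) = 0.
Dividing by (s + 10) leaves s^2 + 4s - 60.
The quadratic factors as (s + 10)·(s - 6).
Eigenvalues: -10, -10, 6.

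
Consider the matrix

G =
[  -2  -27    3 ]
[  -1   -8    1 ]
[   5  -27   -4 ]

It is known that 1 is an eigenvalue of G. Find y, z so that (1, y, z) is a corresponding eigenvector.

0, 1

We need (G - 1I)v = 0.
G - 1I = [[-3, -27, 3], [-1, -9, 1], [5, -27, -5]].
Row 1: (-3)·1 + (-27)·y + (3)·z = 0
Row 2: (-1)·1 + (-9)·y + (1)·z = 0
Row 3: (5)·1 + (-27)·y + (-5)·z = 0
Solving gives y = 0, z = 1.
Check: G·(1, 0, 1) = (1, 0, 1) = 1·(1, 0, 1).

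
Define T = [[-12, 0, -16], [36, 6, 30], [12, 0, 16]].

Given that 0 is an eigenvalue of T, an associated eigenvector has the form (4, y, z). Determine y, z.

-9, -3

We need (T)v = 0.
T = [[-12, 0, -16], [36, 6, 30], [12, 0, 16]].
Row 1: (-12)·4 + (0)·y + (-16)·z = 0
Row 2: (36)·4 + (6)·y + (30)·z = 0
Row 3: (12)·4 + (0)·y + (16)·z = 0
Solving gives y = -9, z = -3.
Check: T·(4, -9, -3) = (0, 0, 0) = 0·(4, -9, -3).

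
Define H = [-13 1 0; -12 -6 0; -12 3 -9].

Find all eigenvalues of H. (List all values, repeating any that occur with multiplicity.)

The characteristic polynomial is p(s) = det(sI - H).
Expanding along the first row, p(s) = s^3 + 28s^2 + 261s + 810.
Try s = -9: p(-9) = 0, so -9 is a root.
Dividing by (s + 9) leaves s^2 + 19s + 90.
The quadratic factors as (s + 10)·(s + 9).
Eigenvalues: -10, -9, -9.

-10, -9, -9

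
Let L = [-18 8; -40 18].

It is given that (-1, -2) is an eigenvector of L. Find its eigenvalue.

Compute Lv: L·(-1, -2) = (2, 4).
Since Lv = λv, compare component 1: 2 = λ·-1, so λ = -2.

-2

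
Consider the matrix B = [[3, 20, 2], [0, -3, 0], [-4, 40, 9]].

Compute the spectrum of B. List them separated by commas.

-3, 5, 7

Compute the characteristic polynomial p(λ) = det(λI - B).
Expanding the 3×3 determinant: p(λ) = λ^3 - 9λ^2 - λ + 105.
Rational-root test: λ = 5 gives p(5) = 0.
Factor out (λ - 5): p(λ) = (λ - 5)·(λ^2 - 4λ - 21).
The quadratic factors as (λ + 3)·(λ - 7).
Eigenvalues: -3, 5, 7.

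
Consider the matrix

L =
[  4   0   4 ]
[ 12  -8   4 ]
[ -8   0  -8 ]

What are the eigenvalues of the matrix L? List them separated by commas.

The characteristic polynomial is p(μ) = det(μI - L).
Expanding the 3×3 determinant: p(μ) = μ^3 + 12μ^2 + 32μ.
Try μ = -4: p(-4) = 0, so -4 is a root.
Dividing by (μ + 4) leaves μ^2 + 8μ.
The quadratic factors as (μ + 8)·μ.
Eigenvalues: -8, -4, 0.

-8, -4, 0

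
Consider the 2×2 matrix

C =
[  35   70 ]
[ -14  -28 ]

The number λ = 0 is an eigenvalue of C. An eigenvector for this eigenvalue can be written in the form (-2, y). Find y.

We need (C)v = 0.
C = [[35, 70], [-14, -28]].
Row 1: (35)·-2 + (70)·y = 0
Row 2: (-14)·-2 + (-28)·y = 0
Solving gives y = 1.
Check: C·(-2, 1) = (0, 0) = 0·(-2, 1).

1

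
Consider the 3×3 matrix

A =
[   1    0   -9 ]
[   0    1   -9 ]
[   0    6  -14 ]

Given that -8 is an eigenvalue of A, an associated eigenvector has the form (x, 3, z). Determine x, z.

3, 3

We need (A + 8I)v = 0.
A + 8I = [[9, 0, -9], [0, 9, -9], [0, 6, -6]].
Row 1: (9)·x + (0)·3 + (-9)·z = 0
Row 2: (0)·x + (9)·3 + (-9)·z = 0
Row 3: (0)·x + (6)·3 + (-6)·z = 0
Solving gives x = 3, z = 3.
Check: A·(3, 3, 3) = (-24, -24, -24) = -8·(3, 3, 3).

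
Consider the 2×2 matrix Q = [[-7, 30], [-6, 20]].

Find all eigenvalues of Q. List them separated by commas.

5, 8

det(Q - μI) = (-7 - μ)(20 - μ) - (30)·(-6) = μ^2 - 13μ + 40.
This factors as (μ - 5)·(μ - 8) = 0.
Eigenvalues: 5, 8.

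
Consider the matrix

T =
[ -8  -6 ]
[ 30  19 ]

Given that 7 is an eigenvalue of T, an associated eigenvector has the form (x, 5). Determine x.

-2

We need (T - 7I)v = 0.
T - 7I = [[-15, -6], [30, 12]].
Row 1: (-15)·x + (-6)·5 = 0
Row 2: (30)·x + (12)·5 = 0
Solving gives x = -2.
Check: T·(-2, 5) = (-14, 35) = 7·(-2, 5).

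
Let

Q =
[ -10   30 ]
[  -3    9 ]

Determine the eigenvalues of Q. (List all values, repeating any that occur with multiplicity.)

-1, 0

det(Q - λI) = (-10 - λ)(9 - λ) - (30)·(-3) = λ^2 + λ.
This factors as (λ + 1)·λ = 0.
Eigenvalues: -1, 0.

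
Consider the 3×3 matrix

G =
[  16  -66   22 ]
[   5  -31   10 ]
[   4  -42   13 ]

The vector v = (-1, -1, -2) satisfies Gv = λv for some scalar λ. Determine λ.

-6

Compute Gv: G·(-1, -1, -2) = (6, 6, 12).
Since Gv = λv, compare component 1: 6 = λ·-1, so λ = -6.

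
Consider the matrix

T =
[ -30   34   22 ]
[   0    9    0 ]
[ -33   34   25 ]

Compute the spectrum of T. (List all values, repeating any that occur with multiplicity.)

-8, 3, 9

Set up det(sI - T) = 0.
Cofactor expansion gives p(s) = s^3 - 4s^2 - 69s + 216.
Rational-root test: s = 3 gives p(3) = 0.
Factor out (s - 3): p(s) = (s - 3)·(s^2 - s - 72).
The quadratic factors as (s + 8)·(s - 9).
Eigenvalues: -8, 3, 9.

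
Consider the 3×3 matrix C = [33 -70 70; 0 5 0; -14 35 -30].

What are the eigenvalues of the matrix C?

-2, 5, 5

Set up det(μI - C) = 0.
Cofactor expansion gives p(μ) = μ^3 - 8μ^2 + 5μ + 50.
Since p(-2) = 0, μ = -2 is a root.
Dividing by (μ + 2) leaves μ^2 - 10μ + 25.
The quadratic factor is (μ - 5)^2.
Eigenvalues: -2, 5, 5.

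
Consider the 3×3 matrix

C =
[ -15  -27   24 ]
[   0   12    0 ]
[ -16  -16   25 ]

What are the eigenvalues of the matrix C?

Compute the characteristic polynomial p(t) = det(tI - C).
Expanding along the first row, p(t) = t^3 - 22t^2 + 129t - 108.
Since p(1) = 0, t = 1 is a root.
Dividing by (t - 1) leaves t^2 - 21t + 108.
The quadratic factors as (t - 9)·(t - 12).
Eigenvalues: 1, 9, 12.

1, 9, 12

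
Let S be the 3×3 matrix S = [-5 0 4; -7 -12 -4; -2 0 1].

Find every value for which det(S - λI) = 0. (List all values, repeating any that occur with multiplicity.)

-12, -3, -1

Set up det(λI - S) = 0.
Cofactor expansion gives p(λ) = λ^3 + 16λ^2 + 51λ + 36.
Rational-root test: λ = -1 gives p(-1) = 0.
Factor out (λ + 1): p(λ) = (λ + 1)·(λ^2 + 15λ + 36).
The quadratic factors as (λ + 12)·(λ + 3).
Eigenvalues: -12, -3, -1.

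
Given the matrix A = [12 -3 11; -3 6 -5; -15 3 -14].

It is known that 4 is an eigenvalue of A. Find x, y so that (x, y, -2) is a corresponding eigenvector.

2, -2

We need (A - 4I)v = 0.
A - 4I = [[8, -3, 11], [-3, 2, -5], [-15, 3, -18]].
Row 1: (8)·x + (-3)·y + (11)·-2 = 0
Row 2: (-3)·x + (2)·y + (-5)·-2 = 0
Row 3: (-15)·x + (3)·y + (-18)·-2 = 0
Solving gives x = 2, y = -2.
Check: A·(2, -2, -2) = (8, -8, -8) = 4·(2, -2, -2).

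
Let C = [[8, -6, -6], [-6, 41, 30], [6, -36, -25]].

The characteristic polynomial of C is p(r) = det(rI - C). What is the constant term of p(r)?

-440

p(r) = r^3 - 24r^2 + 183r - 440.
The constant term is -440.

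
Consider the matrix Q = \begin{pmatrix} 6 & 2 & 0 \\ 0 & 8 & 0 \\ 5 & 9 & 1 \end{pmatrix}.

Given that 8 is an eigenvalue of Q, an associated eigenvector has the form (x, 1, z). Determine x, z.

We need (Q - 8I)v = 0.
Q - 8I = [[-2, 2, 0], [0, 0, 0], [5, 9, -7]].
Row 1: (-2)·x + (2)·1 + (0)·z = 0
Row 2: (0)·x + (0)·1 + (0)·z = 0
Row 3: (5)·x + (9)·1 + (-7)·z = 0
Solving gives x = 1, z = 2.
Check: Q·(1, 1, 2) = (8, 8, 16) = 8·(1, 1, 2).

1, 2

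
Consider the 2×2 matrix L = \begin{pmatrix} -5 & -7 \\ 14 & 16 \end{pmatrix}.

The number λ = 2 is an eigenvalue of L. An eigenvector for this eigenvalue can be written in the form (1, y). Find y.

-1

We need (L - 2I)v = 0.
L - 2I = [[-7, -7], [14, 14]].
Row 1: (-7)·1 + (-7)·y = 0
Row 2: (14)·1 + (14)·y = 0
Solving gives y = -1.
Check: L·(1, -1) = (2, -2) = 2·(1, -1).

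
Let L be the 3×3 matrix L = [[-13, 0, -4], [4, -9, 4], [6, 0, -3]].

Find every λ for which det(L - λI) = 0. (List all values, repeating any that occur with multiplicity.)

Compute the characteristic polynomial p(lambda) = det(lambda·I - L).
Expanding the 3×3 determinant: p(lambda) = lambda^3 + 25·lambda^2 + 207·lambda + 567.
Rational-root test: lambda = -9 gives p(-9) = 0.
Factor out (lambda + 9): p(lambda) = (lambda + 9)·(lambda^2 + 16·lambda + 63).
The quadratic factors as (lambda + 9)·(lambda + 7).
Eigenvalues: -9, -9, -7.

-9, -9, -7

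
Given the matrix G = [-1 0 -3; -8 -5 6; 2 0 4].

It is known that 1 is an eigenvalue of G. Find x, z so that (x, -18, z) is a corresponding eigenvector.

We need (G - 1I)v = 0.
G - 1I = [[-2, 0, -3], [-8, -6, 6], [2, 0, 3]].
Row 1: (-2)·x + (0)·-18 + (-3)·z = 0
Row 2: (-8)·x + (-6)·-18 + (6)·z = 0
Row 3: (2)·x + (0)·-18 + (3)·z = 0
Solving gives x = 9, z = -6.
Check: G·(9, -18, -6) = (9, -18, -6) = 1·(9, -18, -6).

9, -6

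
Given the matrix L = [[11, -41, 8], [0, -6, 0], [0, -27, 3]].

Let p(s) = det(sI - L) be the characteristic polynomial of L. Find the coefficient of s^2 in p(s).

The coefficient of s^2 of det(sI - L) is −trace(L).
trace(L) = (11) + (-6) + (3) = 8, so the coefficient is -8.

-8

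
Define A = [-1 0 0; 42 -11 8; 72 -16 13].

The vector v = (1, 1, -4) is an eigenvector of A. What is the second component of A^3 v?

-1

First find the eigenvalue: Av = (-1, -1, 4) = -1·(1, 1, -4), so λ = -1.
Then A^3 v = λ^3·v = (-1)^3·(1, 1, -4) = -1·(1, 1, -4) = (-1, -1, 4).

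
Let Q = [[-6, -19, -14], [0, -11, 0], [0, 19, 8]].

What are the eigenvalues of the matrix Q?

The characteristic polynomial is p(λ) = det(λI - Q).
Cofactor expansion gives p(λ) = λ^3 + 9λ^2 - 70λ - 528.
Rational-root test: λ = -6 gives p(-6) = 0.
Factor out (λ + 6): p(λ) = (λ + 6)·(λ^2 + 3λ - 88).
The quadratic factors as (λ + 11)·(λ - 8).
Eigenvalues: -11, -6, 8.

-11, -6, 8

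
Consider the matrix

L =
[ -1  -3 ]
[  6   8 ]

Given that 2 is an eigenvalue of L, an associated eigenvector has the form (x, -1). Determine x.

1

We need (L - 2I)v = 0.
L - 2I = [[-3, -3], [6, 6]].
Row 1: (-3)·x + (-3)·-1 = 0
Row 2: (6)·x + (6)·-1 = 0
Solving gives x = 1.
Check: L·(1, -1) = (2, -2) = 2·(1, -1).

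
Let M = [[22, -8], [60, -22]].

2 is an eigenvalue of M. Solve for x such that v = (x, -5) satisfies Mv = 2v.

We need (M - 2I)v = 0.
M - 2I = [[20, -8], [60, -24]].
Row 1: (20)·x + (-8)·-5 = 0
Row 2: (60)·x + (-24)·-5 = 0
Solving gives x = -2.
Check: M·(-2, -5) = (-4, -10) = 2·(-2, -5).

-2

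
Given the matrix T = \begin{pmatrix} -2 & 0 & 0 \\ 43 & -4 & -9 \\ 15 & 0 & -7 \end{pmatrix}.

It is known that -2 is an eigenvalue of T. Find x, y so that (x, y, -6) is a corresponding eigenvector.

We need (T + 2I)v = 0.
T + 2I = [[0, 0, 0], [43, -2, -9], [15, 0, -5]].
Row 1: (0)·x + (0)·y + (0)·-6 = 0
Row 2: (43)·x + (-2)·y + (-9)·-6 = 0
Row 3: (15)·x + (0)·y + (-5)·-6 = 0
Solving gives x = -2, y = -16.
Check: T·(-2, -16, -6) = (4, 32, 12) = -2·(-2, -16, -6).

-2, -16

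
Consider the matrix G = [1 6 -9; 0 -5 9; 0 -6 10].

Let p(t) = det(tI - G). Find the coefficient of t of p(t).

p(t) = t^3 - 6t^2 + 9t - 4.
The coefficient of t is 9.

9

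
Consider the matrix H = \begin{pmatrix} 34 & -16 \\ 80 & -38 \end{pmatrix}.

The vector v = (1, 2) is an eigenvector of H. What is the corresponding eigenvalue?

2

Compute Hv: H·(1, 2) = (2, 4).
Since Hv = λv, compare component 1: 2 = λ·1, so λ = 2.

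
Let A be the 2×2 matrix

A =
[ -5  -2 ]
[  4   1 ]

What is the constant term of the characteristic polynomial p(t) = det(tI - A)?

3

p(0) = det(0·I − A) = det(−A) = (−1)^2·det(A).
det(A) = 3, so p(0) = 3.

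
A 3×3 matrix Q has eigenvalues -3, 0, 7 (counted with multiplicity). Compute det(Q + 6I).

If Q has eigenvalues -3, 0, 7, then Q + 6I has eigenvalues 3, 6, 13.
det(Q + 6I) = (3) · (6) · (13) = 234.

234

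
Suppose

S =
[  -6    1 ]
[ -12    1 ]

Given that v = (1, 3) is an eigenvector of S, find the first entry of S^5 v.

-243

First find the eigenvalue: Sv = (-3, -9) = -3·(1, 3), so λ = -3.
Then S^5 v = λ^5·v = (-3)^5·(1, 3) = -243·(1, 3) = (-243, -729).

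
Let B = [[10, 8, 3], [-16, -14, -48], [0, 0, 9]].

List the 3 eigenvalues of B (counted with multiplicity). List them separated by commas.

Set up det(tI - B) = 0.
Expanding the 3×3 determinant: p(t) = t^3 - 5t^2 - 48t + 108.
Try t = 2: p(2) = 0, so 2 is a root.
Factor out (t - 2): p(t) = (t - 2)·(t^2 - 3t - 54).
The quadratic factors as (t + 6)·(t - 9).
Eigenvalues: -6, 2, 9.

-6, 2, 9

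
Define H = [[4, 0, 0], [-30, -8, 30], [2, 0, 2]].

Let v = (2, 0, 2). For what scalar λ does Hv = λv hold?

Compute Hv: H·(2, 0, 2) = (8, 0, 8).
Since Hv = λv, compare component 1: 8 = λ·2, so λ = 4.

4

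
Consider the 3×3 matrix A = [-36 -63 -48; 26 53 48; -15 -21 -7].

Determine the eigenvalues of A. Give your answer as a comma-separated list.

-10, 9, 11

Compute the characteristic polynomial p(μ) = det(μI - A).
Expanding along the first row, p(μ) = μ^3 - 10μ^2 - 101μ + 990.
Rational-root test: μ = 11 gives p(11) = 0.
Factor out (μ - 11): p(μ) = (μ - 11)·(μ^2 + μ - 90).
The quadratic factors as (μ + 10)·(μ - 9).
Eigenvalues: -10, 9, 11.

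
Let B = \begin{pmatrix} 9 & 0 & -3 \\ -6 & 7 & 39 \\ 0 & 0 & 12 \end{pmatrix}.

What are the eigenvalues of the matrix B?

Set up det(rI - B) = 0.
Cofactor expansion gives p(r) = r^3 - 28r^2 + 255r - 756.
Rational-root test: r = 7 gives p(7) = 0.
Dividing by (r - 7) leaves r^2 - 21r + 108.
The quadratic factors as (r - 9)·(r - 12).
Eigenvalues: 7, 9, 12.

7, 9, 12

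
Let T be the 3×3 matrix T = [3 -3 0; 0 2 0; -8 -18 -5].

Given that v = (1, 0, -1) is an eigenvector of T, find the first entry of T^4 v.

First find the eigenvalue: Tv = (3, 0, -3) = 3·(1, 0, -1), so λ = 3.
Then T^4 v = λ^4·v = 3^4·(1, 0, -1) = 81·(1, 0, -1) = (81, 0, -81).

81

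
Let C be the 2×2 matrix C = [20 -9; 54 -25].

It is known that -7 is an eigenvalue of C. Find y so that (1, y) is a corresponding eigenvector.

3

We need (C + 7I)v = 0.
C + 7I = [[27, -9], [54, -18]].
Row 1: (27)·1 + (-9)·y = 0
Row 2: (54)·1 + (-18)·y = 0
Solving gives y = 3.
Check: C·(1, 3) = (-7, -21) = -7·(1, 3).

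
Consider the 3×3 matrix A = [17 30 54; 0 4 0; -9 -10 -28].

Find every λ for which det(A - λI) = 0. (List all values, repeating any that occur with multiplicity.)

Compute the characteristic polynomial p(r) = det(rI - A).
Expanding along the first row, p(r) = r^3 + 7r^2 - 34r - 40.
Try r = 4: p(4) = 0, so 4 is a root.
Dividing by (r - 4) leaves r^2 + 11r + 10.
The quadratic factors as (r + 10)·(r + 1).
Eigenvalues: -10, -1, 4.

-10, -1, 4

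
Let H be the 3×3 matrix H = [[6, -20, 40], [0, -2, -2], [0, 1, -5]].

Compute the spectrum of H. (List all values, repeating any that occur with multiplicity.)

-4, -3, 6

The characteristic polynomial is p(r) = det(rI - H).
Expanding along the first row, p(r) = r^3 + r^2 - 30r - 72.
Since p(6) = 0, r = 6 is a root.
Dividing by (r - 6) leaves r^2 + 7r + 12.
The quadratic factors as (r + 4)·(r + 3).
Eigenvalues: -4, -3, 6.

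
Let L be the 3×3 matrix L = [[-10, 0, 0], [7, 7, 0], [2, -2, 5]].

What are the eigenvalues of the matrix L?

-10, 5, 7

L is lower triangular, so its eigenvalues are the diagonal entries.
Diagonal: -10, 7, 5.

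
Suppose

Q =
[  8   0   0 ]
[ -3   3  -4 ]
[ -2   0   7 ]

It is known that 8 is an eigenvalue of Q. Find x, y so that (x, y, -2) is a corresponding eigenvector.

1, 1

We need (Q - 8I)v = 0.
Q - 8I = [[0, 0, 0], [-3, -5, -4], [-2, 0, -1]].
Row 1: (0)·x + (0)·y + (0)·-2 = 0
Row 2: (-3)·x + (-5)·y + (-4)·-2 = 0
Row 3: (-2)·x + (0)·y + (-1)·-2 = 0
Solving gives x = 1, y = 1.
Check: Q·(1, 1, -2) = (8, 8, -16) = 8·(1, 1, -2).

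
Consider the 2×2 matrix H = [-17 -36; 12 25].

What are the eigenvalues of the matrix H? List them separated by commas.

1, 7

det(H - lambda·I) = (-17 - lambda)(25 - lambda) - (-36)·(12) = lambda^2 - 8·lambda + 7.
This factors as (lambda - 1)·(lambda - 7) = 0.
Eigenvalues: 1, 7.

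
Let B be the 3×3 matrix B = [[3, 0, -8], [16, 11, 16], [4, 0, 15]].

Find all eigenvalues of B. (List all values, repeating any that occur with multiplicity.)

The characteristic polynomial is p(t) = det(tI - B).
Expanding the 3×3 determinant: p(t) = t^3 - 29t^2 + 275t - 847.
Rational-root test: t = 11 gives p(11) = 0.
Dividing by (t - 11) leaves t^2 - 18t + 77.
The quadratic factors as (t - 7)·(t - 11).
Eigenvalues: 7, 11, 11.

7, 11, 11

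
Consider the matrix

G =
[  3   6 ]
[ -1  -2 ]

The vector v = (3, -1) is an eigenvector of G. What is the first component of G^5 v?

First find the eigenvalue: Gv = (3, -1) = 1·(3, -1), so λ = 1.
Then G^5 v = λ^5·v = 1^5·(3, -1) = 1·(3, -1) = (3, -1).

3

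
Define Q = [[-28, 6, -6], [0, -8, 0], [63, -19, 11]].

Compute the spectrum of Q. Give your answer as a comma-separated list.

Set up det(sI - Q) = 0.
Expanding along the first row, p(s) = s^3 + 25s^2 + 206s + 560.
Rational-root test: s = -8 gives p(-8) = 0.
Factor out (s + 8): p(s) = (s + 8)·(s^2 + 17s + 70).
The quadratic factors as (s + 10)·(s + 7).
Eigenvalues: -10, -8, -7.

-10, -8, -7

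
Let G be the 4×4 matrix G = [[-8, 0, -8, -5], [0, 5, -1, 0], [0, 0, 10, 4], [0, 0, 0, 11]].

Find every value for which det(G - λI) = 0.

G is upper triangular, so its eigenvalues are the diagonal entries.
Diagonal: -8, 5, 10, 11.

-8, 5, 10, 11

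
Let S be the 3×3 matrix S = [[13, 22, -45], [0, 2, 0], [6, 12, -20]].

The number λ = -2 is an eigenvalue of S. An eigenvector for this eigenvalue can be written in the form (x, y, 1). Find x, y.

We need (S + 2I)v = 0.
S + 2I = [[15, 22, -45], [0, 4, 0], [6, 12, -18]].
Row 1: (15)·x + (22)·y + (-45)·1 = 0
Row 2: (0)·x + (4)·y + (0)·1 = 0
Row 3: (6)·x + (12)·y + (-18)·1 = 0
Solving gives x = 3, y = 0.
Check: S·(3, 0, 1) = (-6, 0, -2) = -2·(3, 0, 1).

3, 0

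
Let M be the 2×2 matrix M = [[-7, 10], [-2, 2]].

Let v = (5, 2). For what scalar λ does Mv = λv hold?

Compute Mv: M·(5, 2) = (-15, -6).
Since Mv = λv, compare component 1: -15 = λ·5, so λ = -3.

-3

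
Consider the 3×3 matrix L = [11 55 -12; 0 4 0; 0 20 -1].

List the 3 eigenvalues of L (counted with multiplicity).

The characteristic polynomial is p(t) = det(tI - L).
Expanding along the first row, p(t) = t^3 - 14t^2 + 29t + 44.
Try t = -1: p(-1) = 0, so -1 is a root.
Factor out (t + 1): p(t) = (t + 1)·(t^2 - 15t + 44).
The quadratic factors as (t - 4)·(t - 11).
Eigenvalues: -1, 4, 11.

-1, 4, 11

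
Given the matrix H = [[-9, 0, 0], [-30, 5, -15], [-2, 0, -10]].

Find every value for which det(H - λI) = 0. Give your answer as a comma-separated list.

Set up det(lambda·I - H) = 0.
Expanding the 3×3 determinant: p(lambda) = lambda^3 + 14·lambda^2 - 5·lambda - 450.
Since p(5) = 0, lambda = 5 is a root.
Dividing by (lambda - 5) leaves lambda^2 + 19·lambda + 90.
The quadratic factors as (lambda + 10)·(lambda + 9).
Eigenvalues: -10, -9, 5.

-10, -9, 5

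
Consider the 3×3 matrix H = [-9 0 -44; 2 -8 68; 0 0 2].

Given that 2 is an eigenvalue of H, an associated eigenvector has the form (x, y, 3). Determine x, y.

We need (H - 2I)v = 0.
H - 2I = [[-11, 0, -44], [2, -10, 68], [0, 0, 0]].
Row 1: (-11)·x + (0)·y + (-44)·3 = 0
Row 2: (2)·x + (-10)·y + (68)·3 = 0
Row 3: (0)·x + (0)·y + (0)·3 = 0
Solving gives x = -12, y = 18.
Check: H·(-12, 18, 3) = (-24, 36, 6) = 2·(-12, 18, 3).

-12, 18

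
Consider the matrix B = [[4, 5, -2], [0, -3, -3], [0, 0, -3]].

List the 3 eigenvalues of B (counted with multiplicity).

-3, -3, 4

B is upper triangular, so its eigenvalues are the diagonal entries.
Diagonal: 4, -3, -3.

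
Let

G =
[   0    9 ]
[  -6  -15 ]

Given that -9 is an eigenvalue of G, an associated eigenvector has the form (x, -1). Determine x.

1

We need (G + 9I)v = 0.
G + 9I = [[9, 9], [-6, -6]].
Row 1: (9)·x + (9)·-1 = 0
Row 2: (-6)·x + (-6)·-1 = 0
Solving gives x = 1.
Check: G·(1, -1) = (-9, 9) = -9·(1, -1).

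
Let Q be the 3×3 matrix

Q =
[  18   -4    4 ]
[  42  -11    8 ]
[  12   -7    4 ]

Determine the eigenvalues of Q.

The characteristic polynomial is p(μ) = det(μI - Q).
Expanding the 3×3 determinant: p(μ) = μ^3 - 11μ^2 + 6μ + 144.
Since p(6) = 0, μ = 6 is a root.
Dividing by (μ - 6) leaves μ^2 - 5μ - 24.
The quadratic factors as (μ + 3)·(μ - 8).
Eigenvalues: -3, 6, 8.

-3, 6, 8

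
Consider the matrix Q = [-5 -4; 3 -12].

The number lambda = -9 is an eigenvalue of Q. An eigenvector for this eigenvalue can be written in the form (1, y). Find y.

We need (Q + 9I)v = 0.
Q + 9I = [[4, -4], [3, -3]].
Row 1: (4)·1 + (-4)·y = 0
Row 2: (3)·1 + (-3)·y = 0
Solving gives y = 1.
Check: Q·(1, 1) = (-9, -9) = -9·(1, 1).

1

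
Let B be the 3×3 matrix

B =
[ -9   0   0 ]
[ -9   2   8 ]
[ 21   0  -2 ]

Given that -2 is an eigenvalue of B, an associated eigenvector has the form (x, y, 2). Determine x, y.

0, -4

We need (B + 2I)v = 0.
B + 2I = [[-7, 0, 0], [-9, 4, 8], [21, 0, 0]].
Row 1: (-7)·x + (0)·y + (0)·2 = 0
Row 2: (-9)·x + (4)·y + (8)·2 = 0
Row 3: (21)·x + (0)·y + (0)·2 = 0
Solving gives x = 0, y = -4.
Check: B·(0, -4, 2) = (0, 8, -4) = -2·(0, -4, 2).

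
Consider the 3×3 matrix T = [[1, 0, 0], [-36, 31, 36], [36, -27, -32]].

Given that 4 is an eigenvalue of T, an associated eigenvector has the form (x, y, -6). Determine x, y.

0, 8

We need (T - 4I)v = 0.
T - 4I = [[-3, 0, 0], [-36, 27, 36], [36, -27, -36]].
Row 1: (-3)·x + (0)·y + (0)·-6 = 0
Row 2: (-36)·x + (27)·y + (36)·-6 = 0
Row 3: (36)·x + (-27)·y + (-36)·-6 = 0
Solving gives x = 0, y = 8.
Check: T·(0, 8, -6) = (0, 32, -24) = 4·(0, 8, -6).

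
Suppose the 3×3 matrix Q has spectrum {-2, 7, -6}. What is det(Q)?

84

det(Q) is the product of the eigenvalues: (-2) · (7) · (-6) = 84.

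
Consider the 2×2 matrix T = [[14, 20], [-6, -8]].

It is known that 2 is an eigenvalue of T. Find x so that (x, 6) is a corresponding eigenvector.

We need (T - 2I)v = 0.
T - 2I = [[12, 20], [-6, -10]].
Row 1: (12)·x + (20)·6 = 0
Row 2: (-6)·x + (-10)·6 = 0
Solving gives x = -10.
Check: T·(-10, 6) = (-20, 12) = 2·(-10, 6).

-10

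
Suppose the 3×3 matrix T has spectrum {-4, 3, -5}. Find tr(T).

trace(T) is the sum of the eigenvalues: (-4) + (3) + (-5) = -6.

-6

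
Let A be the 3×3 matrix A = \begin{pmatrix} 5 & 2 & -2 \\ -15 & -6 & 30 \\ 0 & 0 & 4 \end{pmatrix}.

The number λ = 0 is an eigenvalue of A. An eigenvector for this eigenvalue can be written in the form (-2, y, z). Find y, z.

We need (A)v = 0.
A = [[5, 2, -2], [-15, -6, 30], [0, 0, 4]].
Row 1: (5)·-2 + (2)·y + (-2)·z = 0
Row 2: (-15)·-2 + (-6)·y + (30)·z = 0
Row 3: (0)·-2 + (0)·y + (4)·z = 0
Solving gives y = 5, z = 0.
Check: A·(-2, 5, 0) = (0, 0, 0) = 0·(-2, 5, 0).

5, 0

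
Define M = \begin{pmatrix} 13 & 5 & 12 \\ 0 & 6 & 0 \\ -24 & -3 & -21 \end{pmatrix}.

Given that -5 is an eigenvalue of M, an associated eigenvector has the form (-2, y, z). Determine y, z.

We need (M + 5I)v = 0.
M + 5I = [[18, 5, 12], [0, 11, 0], [-24, -3, -16]].
Row 1: (18)·-2 + (5)·y + (12)·z = 0
Row 2: (0)·-2 + (11)·y + (0)·z = 0
Row 3: (-24)·-2 + (-3)·y + (-16)·z = 0
Solving gives y = 0, z = 3.
Check: M·(-2, 0, 3) = (10, 0, -15) = -5·(-2, 0, 3).

0, 3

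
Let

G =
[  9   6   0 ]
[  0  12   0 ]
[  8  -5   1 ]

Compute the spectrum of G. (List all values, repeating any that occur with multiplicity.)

Set up det(λI - G) = 0.
Expanding along the first row, p(λ) = λ^3 - 22λ^2 + 129λ - 108.
Rational-root test: λ = 1 gives p(1) = 0.
Factor out (λ - 1): p(λ) = (λ - 1)·(λ^2 - 21λ + 108).
The quadratic factors as (λ - 9)·(λ - 12).
Eigenvalues: 1, 9, 12.

1, 9, 12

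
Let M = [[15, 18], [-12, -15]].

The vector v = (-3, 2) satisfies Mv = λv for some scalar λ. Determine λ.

3

Compute Mv: M·(-3, 2) = (-9, 6).
Since Mv = λv, compare component 1: -9 = λ·-3, so λ = 3.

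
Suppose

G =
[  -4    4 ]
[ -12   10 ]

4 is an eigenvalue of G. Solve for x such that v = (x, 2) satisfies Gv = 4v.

1

We need (G - 4I)v = 0.
G - 4I = [[-8, 4], [-12, 6]].
Row 1: (-8)·x + (4)·2 = 0
Row 2: (-12)·x + (6)·2 = 0
Solving gives x = 1.
Check: G·(1, 2) = (4, 8) = 4·(1, 2).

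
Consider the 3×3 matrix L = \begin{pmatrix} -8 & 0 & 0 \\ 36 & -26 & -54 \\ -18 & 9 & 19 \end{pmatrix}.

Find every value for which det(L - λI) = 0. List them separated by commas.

-8, -8, 1

Compute the characteristic polynomial p(λ) = det(λI - L).
Cofactor expansion gives p(λ) = λ^3 + 15λ^2 + 48λ - 64.
Try λ = 1: p(1) = 0, so 1 is a root.
Dividing by (λ - 1) leaves λ^2 + 16λ + 64.
The quadratic factor is (λ + 8)^2.
Eigenvalues: -8, -8, 1.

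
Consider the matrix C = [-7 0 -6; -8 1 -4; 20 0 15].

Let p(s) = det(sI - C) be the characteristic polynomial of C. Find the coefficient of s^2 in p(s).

The coefficient of s^2 of det(sI - C) is −trace(C).
trace(C) = (-7) + (1) + (15) = 9, so the coefficient is -9.

-9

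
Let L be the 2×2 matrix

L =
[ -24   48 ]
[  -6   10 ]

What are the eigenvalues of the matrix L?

det(L - tI) = (-24 - t)(10 - t) - (48)·(-6) = t^2 + 14t + 48.
This factors as (t + 8)·(t + 6) = 0.
Eigenvalues: -8, -6.

-8, -6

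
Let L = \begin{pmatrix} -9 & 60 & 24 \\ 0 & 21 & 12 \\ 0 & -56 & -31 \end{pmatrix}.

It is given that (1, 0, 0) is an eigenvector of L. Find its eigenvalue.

-9

Compute Lv: L·(1, 0, 0) = (-9, 0, 0).
Since Lv = λv, compare component 1: -9 = λ·1, so λ = -9.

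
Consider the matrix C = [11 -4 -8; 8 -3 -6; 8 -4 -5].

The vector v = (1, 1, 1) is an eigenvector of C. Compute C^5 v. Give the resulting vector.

(-1, -1, -1)

First find the eigenvalue: Cv = (-1, -1, -1) = -1·(1, 1, 1), so λ = -1.
Then C^5 v = λ^5·v = (-1)^5·(1, 1, 1) = -1·(1, 1, 1) = (-1, -1, -1).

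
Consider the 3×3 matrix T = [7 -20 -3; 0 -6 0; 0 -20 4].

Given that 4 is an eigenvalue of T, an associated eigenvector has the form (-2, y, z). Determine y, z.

We need (T - 4I)v = 0.
T - 4I = [[3, -20, -3], [0, -10, 0], [0, -20, 0]].
Row 1: (3)·-2 + (-20)·y + (-3)·z = 0
Row 2: (0)·-2 + (-10)·y + (0)·z = 0
Row 3: (0)·-2 + (-20)·y + (0)·z = 0
Solving gives y = 0, z = -2.
Check: T·(-2, 0, -2) = (-8, 0, -8) = 4·(-2, 0, -2).

0, -2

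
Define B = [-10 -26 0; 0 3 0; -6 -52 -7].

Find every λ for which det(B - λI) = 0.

The characteristic polynomial is p(r) = det(rI - B).
Cofactor expansion gives p(r) = r^3 + 14r^2 + 19r - 210.
Since p(-7) = 0, r = -7 is a root.
Factor out (r + 7): p(r) = (r + 7)·(r^2 + 7r - 30).
The quadratic factors as (r + 10)·(r - 3).
Eigenvalues: -10, -7, 3.

-10, -7, 3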